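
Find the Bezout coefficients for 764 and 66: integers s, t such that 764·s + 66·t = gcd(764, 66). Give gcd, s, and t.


Euclidean algorithm on (764, 66) — divide until remainder is 0:
  764 = 11 · 66 + 38
  66 = 1 · 38 + 28
  38 = 1 · 28 + 10
  28 = 2 · 10 + 8
  10 = 1 · 8 + 2
  8 = 4 · 2 + 0
gcd(764, 66) = 2.
Track Bezout coefficients alongside the remainders: start with r₀ = 764 = a·1 + b·0 (s = 1, t = 0) and r₁ = 66 = a·0 + b·1 (s = 0, t = 1); each new remainder r_{k+1} = r_{k-1} − q_k·r_k inherits s_{k+1} = s_{k-1} − q_k·s_k, t_{k+1} = t_{k-1} − q_k·t_k, so r_k = a·s_k + b·t_k at every step:
  q = 11: r = 38, s = 1 − 11·0 = 1, t = 0 − 11·1 = -11  (check: 764·1 + 66·(-11) = 38)
  q = 1: r = 28, s = 0 − 1·1 = -1, t = 1 − 1·(-11) = 12  (check: 764·(-1) + 66·12 = 28)
  q = 1: r = 10, s = 1 − 1·(-1) = 2, t = -11 − 1·12 = -23  (check: 764·2 + 66·(-23) = 10)
  q = 2: r = 8, s = -1 − 2·2 = -5, t = 12 − 2·(-23) = 58  (check: 764·(-5) + 66·58 = 8)
  q = 1: r = 2, s = 2 − 1·(-5) = 7, t = -23 − 1·58 = -81  (check: 764·7 + 66·(-81) = 2)
The row with r = 2 (the gcd) gives the Bezout coefficients s = 7, t = -81.
Result: 764 · (7) + 66 · (-81) = 2.

gcd(764, 66) = 2; s = 7, t = -81 (check: 764·7 + 66·(-81) = 2).


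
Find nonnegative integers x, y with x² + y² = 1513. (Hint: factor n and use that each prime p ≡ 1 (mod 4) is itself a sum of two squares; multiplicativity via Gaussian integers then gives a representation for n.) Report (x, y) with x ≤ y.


Step 1: Factor n = 1513 = 17 · 89.
Step 2: Check the mod-4 condition on each prime factor: 17 ≡ 1 (mod 4), exponent 1; 89 ≡ 1 (mod 4), exponent 1.
All primes ≡ 3 (mod 4) appear to even exponent (or don't appear), so by the two-squares theorem n IS expressible as a sum of two squares.
Step 3: Build a representation. Here n = 17 · 89 is a product of primes ≡ 1 (mod 4). Each prime p ≡ 1 (mod 4) is itself a sum of two squares; find a² by testing p − a² for a perfect square:
  17: 17 − 1² = 16 = 4² ⇒ 17 = 1² + 4².
  89: 89 − 1² = 88, 89 − 2² = 85, 89 − 3² = 80, 89 − 4² = 73, 89 − 5² = 64 = 8² ⇒ 89 = 5² + 8².
  Combine using the Brahmagupta–Fibonacci identity (a² + b²)(c² + d²) = (ac − bd)² + (ad + bc)² = (ac + bd)² + (ad − bc)²:
  17 · 89 = 1513: from (1² + 4²)(5² + 8²), take (1·5 − 4·8, 1·8 + 4·5) = (5 − 32, 8 + 20) = (-27, 28); dropping signs (only squares matter) gives (27, 28); check 27² + 28² = 729 + 784 = 1513 ✓.
Step 4: Order so x ≤ y and verify: 27² + 28² = 729 + 784 = 1513 = n. ✓

n = 1513 = 27² + 28² (one valid representation with x ≤ y).


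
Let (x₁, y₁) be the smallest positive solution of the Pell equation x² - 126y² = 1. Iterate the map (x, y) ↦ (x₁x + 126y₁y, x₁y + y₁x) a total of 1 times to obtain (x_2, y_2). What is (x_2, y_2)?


Step 1: Find the fundamental solution (x₁, y₁) of x² - 126y² = 1.
  Expand √126 as a continued fraction. a₀ = ⌊√126⌋ = 11; iterate m_{k+1} = d_k·a_k − m_k, d_{k+1} = (126 − m_{k+1}²)/d_k, a_{k+1} = ⌊(a₀ + m_{k+1})/d_{k+1}⌋ (starting m₀ = 0, d₀ = 1), with convergents p_k = a_k·p_{k-1} + p_{k-2}, q_k = a_k·q_{k-1} + q_{k-2} (p₋₁ = 1, q₋₁ = 0):
  k = 0: a₀ = 11; p₀/q₀ = 11/1; p₀² − 126·q₀² = 121 − 126 = -5.
  k = 1: m = 11, d = 5, a = ⌊(11 + 11)/5⌋ = 4; p/q = (4·11 + 1)/(4·1 + 0) = 45/4; p² − 126·q² = 2025 − 2016 = 9.
  k = 2: m = 9, d = 9, a = ⌊(11 + 9)/9⌋ = 2; p/q = (2·45 + 11)/(2·4 + 1) = 101/9; p² − 126·q² = 10201 − 10206 = -5.
  k = 3: m = 9, d = 5, a = ⌊(11 + 9)/5⌋ = 4; p/q = (4·101 + 45)/(4·9 + 4) = 449/40; p² − 126·q² = 201601 − 201600 = 1.
  The first convergent with p² − 126·q² = 1 gives the fundamental solution (x₁, y₁) = (449, 40).
Step 2: Apply the recurrence (x_{n+1}, y_{n+1}) = (x₁x_n + 126y₁y_n, x₁y_n + y₁x_n) repeatedly.
  From (x_1, y_1) = (449, 40): x_2 = 449·449 + 126·40·40 = 403201; y_2 = 449·40 + 40·449 = 35920.
Step 3: Verify x_2² - 126·y_2² = 162571046401 - 162571046400 = 1 (should be 1). ✓

(x_1, y_1) = (449, 40); (x_2, y_2) = (403201, 35920).


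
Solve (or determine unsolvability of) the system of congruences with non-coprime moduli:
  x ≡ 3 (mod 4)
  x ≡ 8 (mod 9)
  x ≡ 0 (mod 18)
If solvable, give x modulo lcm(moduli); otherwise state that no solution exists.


Moduli 4, 9, 18 are not pairwise coprime, so CRT works modulo lcm(m_i) when all pairwise compatibility conditions hold.
Pairwise compatibility: gcd(m_i, m_j) must divide a_i - a_j for every pair.
Merge one congruence at a time:
  Start: x ≡ 3 (mod 4).
  Combine with x ≡ 8 (mod 9): gcd(4, 9) = 1; 8 - 3 = 5, which IS divisible by 1, so compatible.
    Write x = 3 + 4·t and substitute into x ≡ 8 (mod 9): 4·t ≡ 8 − 3 = 5 (mod 9).
    The inverse of 4 mod 9 is 7 (since 4·7 = 28 = 3·9 + 1), so t ≡ 7·5 = 35 ≡ 8 (mod 9).
    Then x = 3 + 4·8 = 35, valid modulo lcm(4, 9) = 36: x ≡ 35 (mod 36).
  Combine with x ≡ 0 (mod 18): gcd(36, 18) = 18, and 0 - 35 = -35 is NOT divisible by 18.
    ⇒ system is inconsistent (no integer solution).

No solution (the system is inconsistent).


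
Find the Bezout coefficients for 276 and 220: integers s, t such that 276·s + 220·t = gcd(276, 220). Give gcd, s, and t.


Euclidean algorithm on (276, 220) — divide until remainder is 0:
  276 = 1 · 220 + 56
  220 = 3 · 56 + 52
  56 = 1 · 52 + 4
  52 = 13 · 4 + 0
gcd(276, 220) = 4.
Track Bezout coefficients alongside the remainders: start with r₀ = 276 = a·1 + b·0 (s = 1, t = 0) and r₁ = 220 = a·0 + b·1 (s = 0, t = 1); each new remainder r_{k+1} = r_{k-1} − q_k·r_k inherits s_{k+1} = s_{k-1} − q_k·s_k, t_{k+1} = t_{k-1} − q_k·t_k, so r_k = a·s_k + b·t_k at every step:
  q = 1: r = 56, s = 1 − 1·0 = 1, t = 0 − 1·1 = -1  (check: 276·1 + 220·(-1) = 56)
  q = 3: r = 52, s = 0 − 3·1 = -3, t = 1 − 3·(-1) = 4  (check: 276·(-3) + 220·4 = 52)
  q = 1: r = 4, s = 1 − 1·(-3) = 4, t = -1 − 1·4 = -5  (check: 276·4 + 220·(-5) = 4)
The row with r = 4 (the gcd) gives the Bezout coefficients s = 4, t = -5.
Result: 276 · (4) + 220 · (-5) = 4.

gcd(276, 220) = 4; s = 4, t = -5 (check: 276·4 + 220·(-5) = 4).


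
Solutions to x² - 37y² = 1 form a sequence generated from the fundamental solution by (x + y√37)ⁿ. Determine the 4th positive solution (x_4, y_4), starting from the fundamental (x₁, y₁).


Step 1: Find the fundamental solution (x₁, y₁) of x² - 37y² = 1.
  Expand √37 as a continued fraction. a₀ = ⌊√37⌋ = 6; iterate m_{k+1} = d_k·a_k − m_k, d_{k+1} = (37 − m_{k+1}²)/d_k, a_{k+1} = ⌊(a₀ + m_{k+1})/d_{k+1}⌋ (starting m₀ = 0, d₀ = 1), with convergents p_k = a_k·p_{k-1} + p_{k-2}, q_k = a_k·q_{k-1} + q_{k-2} (p₋₁ = 1, q₋₁ = 0):
  k = 0: a₀ = 6; p₀/q₀ = 6/1; p₀² − 37·q₀² = 36 − 37 = -1.
  k = 1: m = 6, d = 1, a = ⌊(6 + 6)/1⌋ = 12; p/q = (12·6 + 1)/(12·1 + 0) = 73/12; p² − 37·q² = 5329 − 5328 = 1.
  The first convergent with p² − 37·q² = 1 gives the fundamental solution (x₁, y₁) = (73, 12).
Step 2: Apply the recurrence (x_{n+1}, y_{n+1}) = (x₁x_n + 37y₁y_n, x₁y_n + y₁x_n) repeatedly.
  From (x_1, y_1) = (73, 12): x_2 = 73·73 + 37·12·12 = 10657; y_2 = 73·12 + 12·73 = 1752.
  From (x_2, y_2) = (10657, 1752): x_3 = 73·10657 + 37·12·1752 = 1555849; y_3 = 73·1752 + 12·10657 = 255780.
  From (x_3, y_3) = (1555849, 255780): x_4 = 73·1555849 + 37·12·255780 = 227143297; y_4 = 73·255780 + 12·1555849 = 37342128.
Step 3: Verify x_4² - 37·y_4² = 51594077372030209 - 51594077372030208 = 1 (should be 1). ✓

(x_1, y_1) = (73, 12); (x_4, y_4) = (227143297, 37342128).


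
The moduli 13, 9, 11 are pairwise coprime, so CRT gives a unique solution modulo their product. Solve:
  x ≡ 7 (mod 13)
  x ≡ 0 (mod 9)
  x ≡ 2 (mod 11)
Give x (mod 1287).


Moduli 13, 9, 11 are pairwise coprime; by CRT there is a unique solution modulo M = 13 · 9 · 11 = 1287.
Solve pairwise, accumulating the modulus:
  Start with x ≡ 7 (mod 13).
  Combine with x ≡ 0 (mod 9): since gcd(13, 9) = 1, we get a unique residue mod 117.
    Write x = 7 + 13·t and substitute into x ≡ 0 (mod 9): 13·t ≡ 0 − 7 = -7 (mod 9).
    Reduce coefficients mod 9: 4·t ≡ 2 (mod 9).
    The inverse of 4 mod 9 is 7 (since 4·7 = 28 = 3·9 + 1), so t ≡ 7·2 = 14 ≡ 5 (mod 9).
    Then x = 7 + 13·5 = 72, valid modulo lcm(13, 9) = 117: x ≡ 72 (mod 117).
  Combine with x ≡ 2 (mod 11): since gcd(117, 11) = 1, we get a unique residue mod 1287.
    Write x = 72 + 117·t and substitute into x ≡ 2 (mod 11): 117·t ≡ 2 − 72 = -70 (mod 11).
    Reduce coefficients mod 11: 7·t ≡ 7 (mod 11).
    The inverse of 7 mod 11 is 8 (since 7·8 = 56 = 5·11 + 1), so t ≡ 8·7 = 56 ≡ 1 (mod 11).
    Then x = 72 + 117·1 = 189, valid modulo lcm(117, 11) = 1287: x ≡ 189 (mod 1287).
Verify: 189 mod 13 = 7 ✓, 189 mod 9 = 0 ✓, 189 mod 11 = 2 ✓.

x ≡ 189 (mod 1287).


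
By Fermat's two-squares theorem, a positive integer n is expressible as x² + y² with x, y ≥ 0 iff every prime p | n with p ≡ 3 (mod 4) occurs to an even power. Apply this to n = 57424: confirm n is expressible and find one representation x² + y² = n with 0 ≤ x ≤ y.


Step 1: Factor n = 57424 = 2^4 · 37 · 97.
Step 2: Check the mod-4 condition on each prime factor: 2 = 2 (special); 37 ≡ 1 (mod 4), exponent 1; 97 ≡ 1 (mod 4), exponent 1.
All primes ≡ 3 (mod 4) appear to even exponent (or don't appear), so by the two-squares theorem n IS expressible as a sum of two squares.
Step 3: Build a representation. Group n = k² · m with k = 4 and m = 37 · 97 = 3589 (a product of primes ≡ 1 (mod 4)); a representation of m scales to one of n via (k·x)² + (k·y)² = k²(x² + y²). Each prime p ≡ 1 (mod 4) is itself a sum of two squares; find a² by testing p − a² for a perfect square:
  37: 37 − 1² = 36 = 6² ⇒ 37 = 1² + 6².
  97: 97 − 1² = 96, 97 − 2² = 93, 97 − 3² = 88, 97 − 4² = 81 = 9² ⇒ 97 = 4² + 9².
  Combine using the Brahmagupta–Fibonacci identity (a² + b²)(c² + d²) = (ac − bd)² + (ad + bc)² = (ac + bd)² + (ad − bc)²:
  37 · 97 = 3589: from (1² + 6²)(4² + 9²), take (1·4 − 6·9, 1·9 + 6·4) = (4 − 54, 9 + 24) = (-50, 33); dropping signs (only squares matter) gives (50, 33); check 50² + 33² = 2500 + 1089 = 3589 ✓.
  Scale by k = 4: (4·50, 4·33) = (200, 132).
Step 4: Order so x ≤ y and verify: 132² + 200² = 17424 + 40000 = 57424 = n. ✓

n = 57424 = 132² + 200² (one valid representation with x ≤ y).


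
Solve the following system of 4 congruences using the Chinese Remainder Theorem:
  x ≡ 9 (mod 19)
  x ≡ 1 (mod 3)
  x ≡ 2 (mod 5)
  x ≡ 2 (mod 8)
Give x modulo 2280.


Product of moduli M = 19 · 3 · 5 · 8 = 2280.
Merge one congruence at a time:
  Start: x ≡ 9 (mod 19).
  Combine with x ≡ 1 (mod 3); new modulus lcm = 57.
    Write x = 9 + 19·t and substitute into x ≡ 1 (mod 3): 19·t ≡ 1 − 9 = -8 (mod 3).
    Reduce coefficients mod 3: 1·t ≡ 1 (mod 3).
    So t ≡ 1 (mod 3).
    Then x = 9 + 19·1 = 28, valid modulo lcm(19, 3) = 57: x ≡ 28 (mod 57).
  Combine with x ≡ 2 (mod 5); new modulus lcm = 285.
    Write x = 28 + 57·t and substitute into x ≡ 2 (mod 5): 57·t ≡ 2 − 28 = -26 (mod 5).
    Reduce coefficients mod 5: 2·t ≡ 4 (mod 5).
    The inverse of 2 mod 5 is 3 (since 2·3 = 6 = 1·5 + 1), so t ≡ 3·4 = 12 ≡ 2 (mod 5).
    Then x = 28 + 57·2 = 142, valid modulo lcm(57, 5) = 285: x ≡ 142 (mod 285).
  Combine with x ≡ 2 (mod 8); new modulus lcm = 2280.
    Write x = 142 + 285·t and substitute into x ≡ 2 (mod 8): 285·t ≡ 2 − 142 = -140 (mod 8).
    Reduce coefficients mod 8: 5·t ≡ 4 (mod 8).
    The inverse of 5 mod 8 is 5 (since 5·5 = 25 = 3·8 + 1), so t ≡ 5·4 = 20 ≡ 4 (mod 8).
    Then x = 142 + 285·4 = 1282, valid modulo lcm(285, 8) = 2280: x ≡ 1282 (mod 2280).
Verify against each original: 1282 mod 19 = 9, 1282 mod 3 = 1, 1282 mod 5 = 2, 1282 mod 8 = 2.

x ≡ 1282 (mod 2280).


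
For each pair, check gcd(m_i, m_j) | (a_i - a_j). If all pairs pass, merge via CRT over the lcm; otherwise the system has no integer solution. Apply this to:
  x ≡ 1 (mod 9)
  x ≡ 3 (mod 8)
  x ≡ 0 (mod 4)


Moduli 9, 8, 4 are not pairwise coprime, so CRT works modulo lcm(m_i) when all pairwise compatibility conditions hold.
Pairwise compatibility: gcd(m_i, m_j) must divide a_i - a_j for every pair.
Merge one congruence at a time:
  Start: x ≡ 1 (mod 9).
  Combine with x ≡ 3 (mod 8): gcd(9, 8) = 1; 3 - 1 = 2, which IS divisible by 1, so compatible.
    Write x = 1 + 9·t and substitute into x ≡ 3 (mod 8): 9·t ≡ 3 − 1 = 2 (mod 8).
    Reduce coefficients mod 8: 1·t ≡ 2 (mod 8).
    So t ≡ 2 (mod 8).
    Then x = 1 + 9·2 = 19, valid modulo lcm(9, 8) = 72: x ≡ 19 (mod 72).
  Combine with x ≡ 0 (mod 4): gcd(72, 4) = 4, and 0 - 19 = -19 is NOT divisible by 4.
    ⇒ system is inconsistent (no integer solution).

No solution (the system is inconsistent).


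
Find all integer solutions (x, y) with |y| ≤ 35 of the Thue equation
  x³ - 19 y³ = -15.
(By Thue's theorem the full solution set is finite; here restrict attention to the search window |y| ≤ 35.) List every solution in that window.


The equation is x³ - 19y³ = -15. For fixed y, x³ = 19·y³ − 15, so a solution requires the RHS to be a perfect cube.
Strategy: iterate y from -35 to 35, compute RHS = 19·y³ − 15, and check whether it is a (positive or negative) perfect cube.
Check small values of y:
  y = 0: RHS = -15 is not a perfect cube.
  y = 1: RHS = 4 is not a perfect cube.
  y = -1: RHS = -34 is not a perfect cube.
  y = 2: RHS = 137 is not a perfect cube.
  y = -2: RHS = -167 is not a perfect cube.
  y = 3: RHS = 498 is not a perfect cube.
  y = -3: RHS = -528 is not a perfect cube.
Continuing the search up to |y| = 35 finds no solutions either.
No (x, y) in the scanned range satisfies the equation.

No integer solutions with |y| ≤ 35.


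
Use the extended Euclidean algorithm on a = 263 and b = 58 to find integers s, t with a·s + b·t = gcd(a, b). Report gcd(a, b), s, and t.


Euclidean algorithm on (263, 58) — divide until remainder is 0:
  263 = 4 · 58 + 31
  58 = 1 · 31 + 27
  31 = 1 · 27 + 4
  27 = 6 · 4 + 3
  4 = 1 · 3 + 1
  3 = 3 · 1 + 0
gcd(263, 58) = 1.
Track Bezout coefficients alongside the remainders: start with r₀ = 263 = a·1 + b·0 (s = 1, t = 0) and r₁ = 58 = a·0 + b·1 (s = 0, t = 1); each new remainder r_{k+1} = r_{k-1} − q_k·r_k inherits s_{k+1} = s_{k-1} − q_k·s_k, t_{k+1} = t_{k-1} − q_k·t_k, so r_k = a·s_k + b·t_k at every step:
  q = 4: r = 31, s = 1 − 4·0 = 1, t = 0 − 4·1 = -4  (check: 263·1 + 58·(-4) = 31)
  q = 1: r = 27, s = 0 − 1·1 = -1, t = 1 − 1·(-4) = 5  (check: 263·(-1) + 58·5 = 27)
  q = 1: r = 4, s = 1 − 1·(-1) = 2, t = -4 − 1·5 = -9  (check: 263·2 + 58·(-9) = 4)
  q = 6: r = 3, s = -1 − 6·2 = -13, t = 5 − 6·(-9) = 59  (check: 263·(-13) + 58·59 = 3)
  q = 1: r = 1, s = 2 − 1·(-13) = 15, t = -9 − 1·59 = -68  (check: 263·15 + 58·(-68) = 1)
The row with r = 1 (the gcd) gives the Bezout coefficients s = 15, t = -68.
Result: 263 · (15) + 58 · (-68) = 1.

gcd(263, 58) = 1; s = 15, t = -68 (check: 263·15 + 58·(-68) = 1).


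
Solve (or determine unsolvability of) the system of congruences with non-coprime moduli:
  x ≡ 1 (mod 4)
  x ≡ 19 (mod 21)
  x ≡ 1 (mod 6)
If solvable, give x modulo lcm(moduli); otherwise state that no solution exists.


Moduli 4, 21, 6 are not pairwise coprime, so CRT works modulo lcm(m_i) when all pairwise compatibility conditions hold.
Pairwise compatibility: gcd(m_i, m_j) must divide a_i - a_j for every pair.
Merge one congruence at a time:
  Start: x ≡ 1 (mod 4).
  Combine with x ≡ 19 (mod 21): gcd(4, 21) = 1; 19 - 1 = 18, which IS divisible by 1, so compatible.
    Write x = 1 + 4·t and substitute into x ≡ 19 (mod 21): 4·t ≡ 19 − 1 = 18 (mod 21).
    The inverse of 4 mod 21 is 16 (since 4·16 = 64 = 3·21 + 1), so t ≡ 16·18 = 288 ≡ 15 (mod 21).
    Then x = 1 + 4·15 = 61, valid modulo lcm(4, 21) = 84: x ≡ 61 (mod 84).
  Combine with x ≡ 1 (mod 6): gcd(84, 6) = 6; 1 - 61 = -60, which IS divisible by 6, so compatible.
    Write x = 61 + 84·t and substitute into x ≡ 1 (mod 6): 84·t ≡ 1 − 61 = -60 (mod 6).
    Divide the congruence (and modulus) by g = 6: 14·t ≡ -10 (mod 1).
    Modulo 1 every t works; take t = 0.
    Then x = 61 + 84·0 = 61, valid modulo lcm(84, 6) = 84: x ≡ 61 (mod 84).
Verify: 61 mod 4 = 1, 61 mod 21 = 19, 61 mod 6 = 1.

x ≡ 61 (mod 84).


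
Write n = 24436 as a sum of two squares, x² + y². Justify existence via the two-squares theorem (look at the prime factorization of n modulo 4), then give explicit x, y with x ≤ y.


Step 1: Factor n = 24436 = 2^2 · 41 · 149.
Step 2: Check the mod-4 condition on each prime factor: 2 = 2 (special); 41 ≡ 1 (mod 4), exponent 1; 149 ≡ 1 (mod 4), exponent 1.
All primes ≡ 3 (mod 4) appear to even exponent (or don't appear), so by the two-squares theorem n IS expressible as a sum of two squares.
Step 3: Build a representation. Group n = k² · m with k = 2 and m = 41 · 149 = 6109 (a product of primes ≡ 1 (mod 4)); a representation of m scales to one of n via (k·x)² + (k·y)² = k²(x² + y²). Each prime p ≡ 1 (mod 4) is itself a sum of two squares; find a² by testing p − a² for a perfect square:
  41: 41 − 1² = 40, 41 − 2² = 37, 41 − 3² = 32, 41 − 4² = 25 = 5² ⇒ 41 = 4² + 5².
  149: 149 − 1² = 148, 149 − 2² = 145, 149 − 3² = 140, 149 − 4² = 133, 149 − 5² = 124, 149 − 6² = 113, 149 − 7² = 100 = 10² ⇒ 149 = 7² + 10².
  Combine using the Brahmagupta–Fibonacci identity (a² + b²)(c² + d²) = (ac − bd)² + (ad + bc)² = (ac + bd)² + (ad − bc)²:
  41 · 149 = 6109: from (4² + 5²)(7² + 10²), take (4·7 − 5·10, 4·10 + 5·7) = (28 − 50, 40 + 35) = (-22, 75); dropping signs (only squares matter) gives (22, 75); check 22² + 75² = 484 + 5625 = 6109 ✓.
  Scale by k = 2: (2·22, 2·75) = (44, 150).
Step 4: Order so x ≤ y and verify: 44² + 150² = 1936 + 22500 = 24436 = n. ✓

n = 24436 = 44² + 150² (one valid representation with x ≤ y).


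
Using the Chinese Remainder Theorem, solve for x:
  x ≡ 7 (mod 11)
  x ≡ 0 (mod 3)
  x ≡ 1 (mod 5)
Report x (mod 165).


Moduli 11, 3, 5 are pairwise coprime; by CRT there is a unique solution modulo M = 11 · 3 · 5 = 165.
Solve pairwise, accumulating the modulus:
  Start with x ≡ 7 (mod 11).
  Combine with x ≡ 0 (mod 3): since gcd(11, 3) = 1, we get a unique residue mod 33.
    Write x = 7 + 11·t and substitute into x ≡ 0 (mod 3): 11·t ≡ 0 − 7 = -7 (mod 3).
    Reduce coefficients mod 3: 2·t ≡ 2 (mod 3).
    The inverse of 2 mod 3 is 2 (since 2·2 = 4 = 1·3 + 1), so t ≡ 2·2 = 4 ≡ 1 (mod 3).
    Then x = 7 + 11·1 = 18, valid modulo lcm(11, 3) = 33: x ≡ 18 (mod 33).
  Combine with x ≡ 1 (mod 5): since gcd(33, 5) = 1, we get a unique residue mod 165.
    Write x = 18 + 33·t and substitute into x ≡ 1 (mod 5): 33·t ≡ 1 − 18 = -17 (mod 5).
    Reduce coefficients mod 5: 3·t ≡ 3 (mod 5).
    The inverse of 3 mod 5 is 2 (since 3·2 = 6 = 1·5 + 1), so t ≡ 2·3 = 6 ≡ 1 (mod 5).
    Then x = 18 + 33·1 = 51, valid modulo lcm(33, 5) = 165: x ≡ 51 (mod 165).
Verify: 51 mod 11 = 7 ✓, 51 mod 3 = 0 ✓, 51 mod 5 = 1 ✓.

x ≡ 51 (mod 165).


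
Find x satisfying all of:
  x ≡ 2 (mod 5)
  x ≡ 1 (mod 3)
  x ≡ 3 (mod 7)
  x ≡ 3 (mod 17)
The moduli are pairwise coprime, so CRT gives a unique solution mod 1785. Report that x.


Product of moduli M = 5 · 3 · 7 · 17 = 1785.
Merge one congruence at a time:
  Start: x ≡ 2 (mod 5).
  Combine with x ≡ 1 (mod 3); new modulus lcm = 15.
    Write x = 2 + 5·t and substitute into x ≡ 1 (mod 3): 5·t ≡ 1 − 2 = -1 (mod 3).
    Reduce coefficients mod 3: 2·t ≡ 2 (mod 3).
    The inverse of 2 mod 3 is 2 (since 2·2 = 4 = 1·3 + 1), so t ≡ 2·2 = 4 ≡ 1 (mod 3).
    Then x = 2 + 5·1 = 7, valid modulo lcm(5, 3) = 15: x ≡ 7 (mod 15).
  Combine with x ≡ 3 (mod 7); new modulus lcm = 105.
    Write x = 7 + 15·t and substitute into x ≡ 3 (mod 7): 15·t ≡ 3 − 7 = -4 (mod 7).
    Reduce coefficients mod 7: 1·t ≡ 3 (mod 7).
    So t ≡ 3 (mod 7).
    Then x = 7 + 15·3 = 52, valid modulo lcm(15, 7) = 105: x ≡ 52 (mod 105).
  Combine with x ≡ 3 (mod 17); new modulus lcm = 1785.
    Write x = 52 + 105·t and substitute into x ≡ 3 (mod 17): 105·t ≡ 3 − 52 = -49 (mod 17).
    Reduce coefficients mod 17: 3·t ≡ 2 (mod 17).
    The inverse of 3 mod 17 is 6 (since 3·6 = 18 = 1·17 + 1), so t ≡ 6·2 = 12 ≡ 12 (mod 17).
    Then x = 52 + 105·12 = 1312, valid modulo lcm(105, 17) = 1785: x ≡ 1312 (mod 1785).
Verify against each original: 1312 mod 5 = 2, 1312 mod 3 = 1, 1312 mod 7 = 3, 1312 mod 17 = 3.

x ≡ 1312 (mod 1785).


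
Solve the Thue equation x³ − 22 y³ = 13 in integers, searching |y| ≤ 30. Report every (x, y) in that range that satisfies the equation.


The equation is x³ - 22y³ = 13. For fixed y, x³ = 22·y³ + 13, so a solution requires the RHS to be a perfect cube.
Strategy: iterate y from -30 to 30, compute RHS = 22·y³ + 13, and check whether it is a (positive or negative) perfect cube.
Check small values of y:
  y = 0: RHS = 13 is not a perfect cube.
  y = 1: RHS = 35 is not a perfect cube.
  y = -1: RHS = -9 is not a perfect cube.
  y = 2: RHS = 189 is not a perfect cube.
  y = -2: RHS = -163 is not a perfect cube.
  y = 3: RHS = 607 is not a perfect cube.
  y = -3: RHS = -581 is not a perfect cube.
Continuing the search up to |y| = 30 finds no solutions either.
No (x, y) in the scanned range satisfies the equation.

No integer solutions with |y| ≤ 30.


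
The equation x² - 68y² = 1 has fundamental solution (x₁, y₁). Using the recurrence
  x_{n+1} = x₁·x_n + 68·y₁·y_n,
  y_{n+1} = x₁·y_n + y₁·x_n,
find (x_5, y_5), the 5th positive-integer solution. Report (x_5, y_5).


Step 1: Find the fundamental solution (x₁, y₁) of x² - 68y² = 1.
  Expand √68 as a continued fraction. a₀ = ⌊√68⌋ = 8; iterate m_{k+1} = d_k·a_k − m_k, d_{k+1} = (68 − m_{k+1}²)/d_k, a_{k+1} = ⌊(a₀ + m_{k+1})/d_{k+1}⌋ (starting m₀ = 0, d₀ = 1), with convergents p_k = a_k·p_{k-1} + p_{k-2}, q_k = a_k·q_{k-1} + q_{k-2} (p₋₁ = 1, q₋₁ = 0):
  k = 0: a₀ = 8; p₀/q₀ = 8/1; p₀² − 68·q₀² = 64 − 68 = -4.
  k = 1: m = 8, d = 4, a = ⌊(8 + 8)/4⌋ = 4; p/q = (4·8 + 1)/(4·1 + 0) = 33/4; p² − 68·q² = 1089 − 1088 = 1.
  The first convergent with p² − 68·q² = 1 gives the fundamental solution (x₁, y₁) = (33, 4).
Step 2: Apply the recurrence (x_{n+1}, y_{n+1}) = (x₁x_n + 68y₁y_n, x₁y_n + y₁x_n) repeatedly.
  From (x_1, y_1) = (33, 4): x_2 = 33·33 + 68·4·4 = 2177; y_2 = 33·4 + 4·33 = 264.
  From (x_2, y_2) = (2177, 264): x_3 = 33·2177 + 68·4·264 = 143649; y_3 = 33·264 + 4·2177 = 17420.
  From (x_3, y_3) = (143649, 17420): x_4 = 33·143649 + 68·4·17420 = 9478657; y_4 = 33·17420 + 4·143649 = 1149456.
  From (x_4, y_4) = (9478657, 1149456): x_5 = 33·9478657 + 68·4·1149456 = 625447713; y_5 = 33·1149456 + 4·9478657 = 75846676.
Step 3: Verify x_5² - 68·y_5² = 391184841696930369 - 391184841696930368 = 1 (should be 1). ✓

(x_1, y_1) = (33, 4); (x_5, y_5) = (625447713, 75846676).


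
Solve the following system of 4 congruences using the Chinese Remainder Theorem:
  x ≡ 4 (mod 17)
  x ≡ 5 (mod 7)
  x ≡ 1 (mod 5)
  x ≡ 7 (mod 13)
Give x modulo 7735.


Product of moduli M = 17 · 7 · 5 · 13 = 7735.
Merge one congruence at a time:
  Start: x ≡ 4 (mod 17).
  Combine with x ≡ 5 (mod 7); new modulus lcm = 119.
    Write x = 4 + 17·t and substitute into x ≡ 5 (mod 7): 17·t ≡ 5 − 4 = 1 (mod 7).
    Reduce coefficients mod 7: 3·t ≡ 1 (mod 7).
    The inverse of 3 mod 7 is 5 (since 3·5 = 15 = 2·7 + 1), so t ≡ 5·1 = 5 ≡ 5 (mod 7).
    Then x = 4 + 17·5 = 89, valid modulo lcm(17, 7) = 119: x ≡ 89 (mod 119).
  Combine with x ≡ 1 (mod 5); new modulus lcm = 595.
    Write x = 89 + 119·t and substitute into x ≡ 1 (mod 5): 119·t ≡ 1 − 89 = -88 (mod 5).
    Reduce coefficients mod 5: 4·t ≡ 2 (mod 5).
    The inverse of 4 mod 5 is 4 (since 4·4 = 16 = 3·5 + 1), so t ≡ 4·2 = 8 ≡ 3 (mod 5).
    Then x = 89 + 119·3 = 446, valid modulo lcm(119, 5) = 595: x ≡ 446 (mod 595).
  Combine with x ≡ 7 (mod 13); new modulus lcm = 7735.
    Write x = 446 + 595·t and substitute into x ≡ 7 (mod 13): 595·t ≡ 7 − 446 = -439 (mod 13).
    Reduce coefficients mod 13: 10·t ≡ 3 (mod 13).
    The inverse of 10 mod 13 is 4 (since 10·4 = 40 = 3·13 + 1), so t ≡ 4·3 = 12 ≡ 12 (mod 13).
    Then x = 446 + 595·12 = 7586, valid modulo lcm(595, 13) = 7735: x ≡ 7586 (mod 7735).
Verify against each original: 7586 mod 17 = 4, 7586 mod 7 = 5, 7586 mod 5 = 1, 7586 mod 13 = 7.

x ≡ 7586 (mod 7735).


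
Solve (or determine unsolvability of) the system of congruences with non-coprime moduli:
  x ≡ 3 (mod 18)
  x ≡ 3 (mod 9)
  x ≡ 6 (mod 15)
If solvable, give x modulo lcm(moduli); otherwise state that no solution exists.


Moduli 18, 9, 15 are not pairwise coprime, so CRT works modulo lcm(m_i) when all pairwise compatibility conditions hold.
Pairwise compatibility: gcd(m_i, m_j) must divide a_i - a_j for every pair.
Merge one congruence at a time:
  Start: x ≡ 3 (mod 18).
  Combine with x ≡ 3 (mod 9): gcd(18, 9) = 9; 3 - 3 = 0, which IS divisible by 9, so compatible.
    Write x = 3 + 18·t and substitute into x ≡ 3 (mod 9): 18·t ≡ 3 − 3 = 0 (mod 9).
    Divide the congruence (and modulus) by g = 9: 2·t ≡ 0 (mod 1).
    Modulo 1 every t works; take t = 0.
    Then x = 3 + 18·0 = 3, valid modulo lcm(18, 9) = 18: x ≡ 3 (mod 18).
  Combine with x ≡ 6 (mod 15): gcd(18, 15) = 3; 6 - 3 = 3, which IS divisible by 3, so compatible.
    Write x = 3 + 18·t and substitute into x ≡ 6 (mod 15): 18·t ≡ 6 − 3 = 3 (mod 15).
    Divide the congruence (and modulus) by g = 3: 6·t ≡ 1 (mod 5).
    Reduce coefficients mod 5: 1·t ≡ 1 (mod 5).
    So t ≡ 1 (mod 5).
    Then x = 3 + 18·1 = 21, valid modulo lcm(18, 15) = 90: x ≡ 21 (mod 90).
Verify: 21 mod 18 = 3, 21 mod 9 = 3, 21 mod 15 = 6.

x ≡ 21 (mod 90).


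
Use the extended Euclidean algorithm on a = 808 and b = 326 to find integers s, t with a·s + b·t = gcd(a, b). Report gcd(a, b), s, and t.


Euclidean algorithm on (808, 326) — divide until remainder is 0:
  808 = 2 · 326 + 156
  326 = 2 · 156 + 14
  156 = 11 · 14 + 2
  14 = 7 · 2 + 0
gcd(808, 326) = 2.
Track Bezout coefficients alongside the remainders: start with r₀ = 808 = a·1 + b·0 (s = 1, t = 0) and r₁ = 326 = a·0 + b·1 (s = 0, t = 1); each new remainder r_{k+1} = r_{k-1} − q_k·r_k inherits s_{k+1} = s_{k-1} − q_k·s_k, t_{k+1} = t_{k-1} − q_k·t_k, so r_k = a·s_k + b·t_k at every step:
  q = 2: r = 156, s = 1 − 2·0 = 1, t = 0 − 2·1 = -2  (check: 808·1 + 326·(-2) = 156)
  q = 2: r = 14, s = 0 − 2·1 = -2, t = 1 − 2·(-2) = 5  (check: 808·(-2) + 326·5 = 14)
  q = 11: r = 2, s = 1 − 11·(-2) = 23, t = -2 − 11·5 = -57  (check: 808·23 + 326·(-57) = 2)
The row with r = 2 (the gcd) gives the Bezout coefficients s = 23, t = -57.
Result: 808 · (23) + 326 · (-57) = 2.

gcd(808, 326) = 2; s = 23, t = -57 (check: 808·23 + 326·(-57) = 2).


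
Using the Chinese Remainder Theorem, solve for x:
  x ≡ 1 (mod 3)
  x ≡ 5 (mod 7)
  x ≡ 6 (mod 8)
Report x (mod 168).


Moduli 3, 7, 8 are pairwise coprime; by CRT there is a unique solution modulo M = 3 · 7 · 8 = 168.
Solve pairwise, accumulating the modulus:
  Start with x ≡ 1 (mod 3).
  Combine with x ≡ 5 (mod 7): since gcd(3, 7) = 1, we get a unique residue mod 21.
    Write x = 1 + 3·t and substitute into x ≡ 5 (mod 7): 3·t ≡ 5 − 1 = 4 (mod 7).
    The inverse of 3 mod 7 is 5 (since 3·5 = 15 = 2·7 + 1), so t ≡ 5·4 = 20 ≡ 6 (mod 7).
    Then x = 1 + 3·6 = 19, valid modulo lcm(3, 7) = 21: x ≡ 19 (mod 21).
  Combine with x ≡ 6 (mod 8): since gcd(21, 8) = 1, we get a unique residue mod 168.
    Write x = 19 + 21·t and substitute into x ≡ 6 (mod 8): 21·t ≡ 6 − 19 = -13 (mod 8).
    Reduce coefficients mod 8: 5·t ≡ 3 (mod 8).
    The inverse of 5 mod 8 is 5 (since 5·5 = 25 = 3·8 + 1), so t ≡ 5·3 = 15 ≡ 7 (mod 8).
    Then x = 19 + 21·7 = 166, valid modulo lcm(21, 8) = 168: x ≡ 166 (mod 168).
Verify: 166 mod 3 = 1 ✓, 166 mod 7 = 5 ✓, 166 mod 8 = 6 ✓.

x ≡ 166 (mod 168).


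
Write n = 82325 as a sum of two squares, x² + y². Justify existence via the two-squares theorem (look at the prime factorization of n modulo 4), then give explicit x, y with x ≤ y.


Step 1: Factor n = 82325 = 5^2 · 37 · 89.
Step 2: Check the mod-4 condition on each prime factor: 5 ≡ 1 (mod 4), exponent 2; 37 ≡ 1 (mod 4), exponent 1; 89 ≡ 1 (mod 4), exponent 1.
All primes ≡ 3 (mod 4) appear to even exponent (or don't appear), so by the two-squares theorem n IS expressible as a sum of two squares.
Step 3: Build a representation. Group n = k² · m with k = 5 and m = 37 · 89 = 3293 (a product of primes ≡ 1 (mod 4)); a representation of m scales to one of n via (k·x)² + (k·y)² = k²(x² + y²). Each prime p ≡ 1 (mod 4) is itself a sum of two squares; find a² by testing p − a² for a perfect square:
  37: 37 − 1² = 36 = 6² ⇒ 37 = 1² + 6².
  89: 89 − 1² = 88, 89 − 2² = 85, 89 − 3² = 80, 89 − 4² = 73, 89 − 5² = 64 = 8² ⇒ 89 = 5² + 8².
  Combine using the Brahmagupta–Fibonacci identity (a² + b²)(c² + d²) = (ac − bd)² + (ad + bc)² = (ac + bd)² + (ad − bc)²:
  37 · 89 = 3293: from (1² + 6²)(5² + 8²), take (1·5 − 6·8, 1·8 + 6·5) = (5 − 48, 8 + 30) = (-43, 38); dropping signs (only squares matter) gives (43, 38); check 43² + 38² = 1849 + 1444 = 3293 ✓.
  Scale by k = 5: (5·43, 5·38) = (215, 190).
Step 4: Order so x ≤ y and verify: 190² + 215² = 36100 + 46225 = 82325 = n. ✓

n = 82325 = 190² + 215² (one valid representation with x ≤ y).


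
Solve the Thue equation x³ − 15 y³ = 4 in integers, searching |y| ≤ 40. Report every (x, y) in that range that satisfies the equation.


The equation is x³ - 15y³ = 4. For fixed y, x³ = 15·y³ + 4, so a solution requires the RHS to be a perfect cube.
Strategy: iterate y from -40 to 40, compute RHS = 15·y³ + 4, and check whether it is a (positive or negative) perfect cube.
Check small values of y:
  y = 0: RHS = 4 is not a perfect cube.
  y = 1: RHS = 19 is not a perfect cube.
  y = -1: RHS = -11 is not a perfect cube.
  y = 2: RHS = 124 is not a perfect cube.
  y = -2: RHS = -116 is not a perfect cube.
  y = 3: RHS = 409 is not a perfect cube.
  y = -3: RHS = -401 is not a perfect cube.
Continuing the search up to |y| = 40 finds no solutions either.
No (x, y) in the scanned range satisfies the equation.

No integer solutions with |y| ≤ 40.


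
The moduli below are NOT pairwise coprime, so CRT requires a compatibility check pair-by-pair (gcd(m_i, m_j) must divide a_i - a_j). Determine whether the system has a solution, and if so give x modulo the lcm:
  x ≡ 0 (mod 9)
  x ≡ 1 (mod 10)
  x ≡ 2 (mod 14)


Moduli 9, 10, 14 are not pairwise coprime, so CRT works modulo lcm(m_i) when all pairwise compatibility conditions hold.
Pairwise compatibility: gcd(m_i, m_j) must divide a_i - a_j for every pair.
Merge one congruence at a time:
  Start: x ≡ 0 (mod 9).
  Combine with x ≡ 1 (mod 10): gcd(9, 10) = 1; 1 - 0 = 1, which IS divisible by 1, so compatible.
    Write x = 0 + 9·t and substitute into x ≡ 1 (mod 10): 9·t ≡ 1 − 0 = 1 (mod 10).
    The inverse of 9 mod 10 is 9 (since 9·9 = 81 = 8·10 + 1), so t ≡ 9·1 = 9 ≡ 9 (mod 10).
    Then x = 0 + 9·9 = 81, valid modulo lcm(9, 10) = 90: x ≡ 81 (mod 90).
  Combine with x ≡ 2 (mod 14): gcd(90, 14) = 2, and 2 - 81 = -79 is NOT divisible by 2.
    ⇒ system is inconsistent (no integer solution).

No solution (the system is inconsistent).


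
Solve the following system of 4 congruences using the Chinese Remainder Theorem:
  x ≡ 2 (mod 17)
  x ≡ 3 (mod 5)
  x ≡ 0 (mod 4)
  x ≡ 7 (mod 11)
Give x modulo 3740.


Product of moduli M = 17 · 5 · 4 · 11 = 3740.
Merge one congruence at a time:
  Start: x ≡ 2 (mod 17).
  Combine with x ≡ 3 (mod 5); new modulus lcm = 85.
    Write x = 2 + 17·t and substitute into x ≡ 3 (mod 5): 17·t ≡ 3 − 2 = 1 (mod 5).
    Reduce coefficients mod 5: 2·t ≡ 1 (mod 5).
    The inverse of 2 mod 5 is 3 (since 2·3 = 6 = 1·5 + 1), so t ≡ 3·1 = 3 ≡ 3 (mod 5).
    Then x = 2 + 17·3 = 53, valid modulo lcm(17, 5) = 85: x ≡ 53 (mod 85).
  Combine with x ≡ 0 (mod 4); new modulus lcm = 340.
    Write x = 53 + 85·t and substitute into x ≡ 0 (mod 4): 85·t ≡ 0 − 53 = -53 (mod 4).
    Reduce coefficients mod 4: 1·t ≡ 3 (mod 4).
    So t ≡ 3 (mod 4).
    Then x = 53 + 85·3 = 308, valid modulo lcm(85, 4) = 340: x ≡ 308 (mod 340).
  Combine with x ≡ 7 (mod 11); new modulus lcm = 3740.
    Write x = 308 + 340·t and substitute into x ≡ 7 (mod 11): 340·t ≡ 7 − 308 = -301 (mod 11).
    Reduce coefficients mod 11: 10·t ≡ 7 (mod 11).
    The inverse of 10 mod 11 is 10 (since 10·10 = 100 = 9·11 + 1), so t ≡ 10·7 = 70 ≡ 4 (mod 11).
    Then x = 308 + 340·4 = 1668, valid modulo lcm(340, 11) = 3740: x ≡ 1668 (mod 3740).
Verify against each original: 1668 mod 17 = 2, 1668 mod 5 = 3, 1668 mod 4 = 0, 1668 mod 11 = 7.

x ≡ 1668 (mod 3740).


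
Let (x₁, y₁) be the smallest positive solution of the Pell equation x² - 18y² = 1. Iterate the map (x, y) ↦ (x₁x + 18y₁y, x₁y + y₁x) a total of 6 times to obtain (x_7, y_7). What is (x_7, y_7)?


Step 1: Find the fundamental solution (x₁, y₁) of x² - 18y² = 1.
  Expand √18 as a continued fraction. a₀ = ⌊√18⌋ = 4; iterate m_{k+1} = d_k·a_k − m_k, d_{k+1} = (18 − m_{k+1}²)/d_k, a_{k+1} = ⌊(a₀ + m_{k+1})/d_{k+1}⌋ (starting m₀ = 0, d₀ = 1), with convergents p_k = a_k·p_{k-1} + p_{k-2}, q_k = a_k·q_{k-1} + q_{k-2} (p₋₁ = 1, q₋₁ = 0):
  k = 0: a₀ = 4; p₀/q₀ = 4/1; p₀² − 18·q₀² = 16 − 18 = -2.
  k = 1: m = 4, d = 2, a = ⌊(4 + 4)/2⌋ = 4; p/q = (4·4 + 1)/(4·1 + 0) = 17/4; p² − 18·q² = 289 − 288 = 1.
  The first convergent with p² − 18·q² = 1 gives the fundamental solution (x₁, y₁) = (17, 4).
Step 2: Apply the recurrence (x_{n+1}, y_{n+1}) = (x₁x_n + 18y₁y_n, x₁y_n + y₁x_n) repeatedly.
  From (x_1, y_1) = (17, 4): x_2 = 17·17 + 18·4·4 = 577; y_2 = 17·4 + 4·17 = 136.
  From (x_2, y_2) = (577, 136): x_3 = 17·577 + 18·4·136 = 19601; y_3 = 17·136 + 4·577 = 4620.
  From (x_3, y_3) = (19601, 4620): x_4 = 17·19601 + 18·4·4620 = 665857; y_4 = 17·4620 + 4·19601 = 156944.
  From (x_4, y_4) = (665857, 156944): x_5 = 17·665857 + 18·4·156944 = 22619537; y_5 = 17·156944 + 4·665857 = 5331476.
  From (x_5, y_5) = (22619537, 5331476): x_6 = 17·22619537 + 18·4·5331476 = 768398401; y_6 = 17·5331476 + 4·22619537 = 181113240.
  From (x_6, y_6) = (768398401, 181113240): x_7 = 17·768398401 + 18·4·181113240 = 26102926097; y_7 = 17·181113240 + 4·768398401 = 6152518684.
Step 3: Verify x_7² - 18·y_7² = 681362750825443653409 - 681362750825443653408 = 1 (should be 1). ✓

(x_1, y_1) = (17, 4); (x_7, y_7) = (26102926097, 6152518684).


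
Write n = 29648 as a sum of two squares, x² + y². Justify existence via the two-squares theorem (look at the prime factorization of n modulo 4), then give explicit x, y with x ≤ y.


Step 1: Factor n = 29648 = 2^4 · 17 · 109.
Step 2: Check the mod-4 condition on each prime factor: 2 = 2 (special); 17 ≡ 1 (mod 4), exponent 1; 109 ≡ 1 (mod 4), exponent 1.
All primes ≡ 3 (mod 4) appear to even exponent (or don't appear), so by the two-squares theorem n IS expressible as a sum of two squares.
Step 3: Build a representation. Group n = k² · m with k = 4 and m = 17 · 109 = 1853 (a product of primes ≡ 1 (mod 4)); a representation of m scales to one of n via (k·x)² + (k·y)² = k²(x² + y²). Each prime p ≡ 1 (mod 4) is itself a sum of two squares; find a² by testing p − a² for a perfect square:
  17: 17 − 1² = 16 = 4² ⇒ 17 = 1² + 4².
  109: 109 − 1² = 108, 109 − 2² = 105, 109 − 3² = 100 = 10² ⇒ 109 = 3² + 10².
  Combine using the Brahmagupta–Fibonacci identity (a² + b²)(c² + d²) = (ac − bd)² + (ad + bc)² = (ac + bd)² + (ad − bc)²:
  17 · 109 = 1853: from (1² + 4²)(3² + 10²), take (1·3 − 4·10, 1·10 + 4·3) = (3 − 40, 10 + 12) = (-37, 22); dropping signs (only squares matter) gives (37, 22); check 37² + 22² = 1369 + 484 = 1853 ✓.
  Scale by k = 4: (4·37, 4·22) = (148, 88).
Step 4: Order so x ≤ y and verify: 88² + 148² = 7744 + 21904 = 29648 = n. ✓

n = 29648 = 88² + 148² (one valid representation with x ≤ y).


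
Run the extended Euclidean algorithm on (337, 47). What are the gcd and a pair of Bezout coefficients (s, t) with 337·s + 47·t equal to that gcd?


Euclidean algorithm on (337, 47) — divide until remainder is 0:
  337 = 7 · 47 + 8
  47 = 5 · 8 + 7
  8 = 1 · 7 + 1
  7 = 7 · 1 + 0
gcd(337, 47) = 1.
Track Bezout coefficients alongside the remainders: start with r₀ = 337 = a·1 + b·0 (s = 1, t = 0) and r₁ = 47 = a·0 + b·1 (s = 0, t = 1); each new remainder r_{k+1} = r_{k-1} − q_k·r_k inherits s_{k+1} = s_{k-1} − q_k·s_k, t_{k+1} = t_{k-1} − q_k·t_k, so r_k = a·s_k + b·t_k at every step:
  q = 7: r = 8, s = 1 − 7·0 = 1, t = 0 − 7·1 = -7  (check: 337·1 + 47·(-7) = 8)
  q = 5: r = 7, s = 0 − 5·1 = -5, t = 1 − 5·(-7) = 36  (check: 337·(-5) + 47·36 = 7)
  q = 1: r = 1, s = 1 − 1·(-5) = 6, t = -7 − 1·36 = -43  (check: 337·6 + 47·(-43) = 1)
The row with r = 1 (the gcd) gives the Bezout coefficients s = 6, t = -43.
Result: 337 · (6) + 47 · (-43) = 1.

gcd(337, 47) = 1; s = 6, t = -43 (check: 337·6 + 47·(-43) = 1).


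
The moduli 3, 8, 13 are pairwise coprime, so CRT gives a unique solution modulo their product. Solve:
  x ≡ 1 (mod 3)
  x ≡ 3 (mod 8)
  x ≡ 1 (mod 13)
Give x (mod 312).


Moduli 3, 8, 13 are pairwise coprime; by CRT there is a unique solution modulo M = 3 · 8 · 13 = 312.
Solve pairwise, accumulating the modulus:
  Start with x ≡ 1 (mod 3).
  Combine with x ≡ 3 (mod 8): since gcd(3, 8) = 1, we get a unique residue mod 24.
    Write x = 1 + 3·t and substitute into x ≡ 3 (mod 8): 3·t ≡ 3 − 1 = 2 (mod 8).
    The inverse of 3 mod 8 is 3 (since 3·3 = 9 = 1·8 + 1), so t ≡ 3·2 = 6 ≡ 6 (mod 8).
    Then x = 1 + 3·6 = 19, valid modulo lcm(3, 8) = 24: x ≡ 19 (mod 24).
  Combine with x ≡ 1 (mod 13): since gcd(24, 13) = 1, we get a unique residue mod 312.
    Write x = 19 + 24·t and substitute into x ≡ 1 (mod 13): 24·t ≡ 1 − 19 = -18 (mod 13).
    Reduce coefficients mod 13: 11·t ≡ 8 (mod 13).
    The inverse of 11 mod 13 is 6 (since 11·6 = 66 = 5·13 + 1), so t ≡ 6·8 = 48 ≡ 9 (mod 13).
    Then x = 19 + 24·9 = 235, valid modulo lcm(24, 13) = 312: x ≡ 235 (mod 312).
Verify: 235 mod 3 = 1 ✓, 235 mod 8 = 3 ✓, 235 mod 13 = 1 ✓.

x ≡ 235 (mod 312).


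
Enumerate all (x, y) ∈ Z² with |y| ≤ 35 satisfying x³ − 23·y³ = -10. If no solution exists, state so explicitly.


The equation is x³ - 23y³ = -10. For fixed y, x³ = 23·y³ − 10, so a solution requires the RHS to be a perfect cube.
Strategy: iterate y from -35 to 35, compute RHS = 23·y³ − 10, and check whether it is a (positive or negative) perfect cube.
Check small values of y:
  y = 0: RHS = -10 is not a perfect cube.
  y = 1: RHS = 13 is not a perfect cube.
  y = -1: RHS = -33 is not a perfect cube.
  y = 2: RHS = 174 is not a perfect cube.
  y = -2: RHS = -194 is not a perfect cube.
  y = 3: RHS = 611 is not a perfect cube.
  y = -3: RHS = -631 is not a perfect cube.
Continuing the search up to |y| = 35 finds no solutions either.
No (x, y) in the scanned range satisfies the equation.

No integer solutions with |y| ≤ 35.


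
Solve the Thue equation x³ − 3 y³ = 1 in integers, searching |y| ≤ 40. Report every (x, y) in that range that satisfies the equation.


The equation is x³ - 3y³ = 1. For fixed y, x³ = 3·y³ + 1, so a solution requires the RHS to be a perfect cube.
Strategy: iterate y from -40 to 40, compute RHS = 3·y³ + 1, and check whether it is a (positive or negative) perfect cube.
Check small values of y:
  y = 0: RHS = 1 = (1)³ ⇒ x = 1 works.
  y = 1: RHS = 4 is not a perfect cube.
  y = -1: RHS = -2 is not a perfect cube.
  y = 2: RHS = 25 is not a perfect cube.
  y = -2: RHS = -23 is not a perfect cube.
  y = 3: RHS = 82 is not a perfect cube.
  y = -3: RHS = -80 is not a perfect cube.
Continuing the search up to |y| = 40 finds no further solutions beyond those listed.
Collected solutions: (1, 0).

Solutions (with |y| ≤ 40): (1, 0).
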